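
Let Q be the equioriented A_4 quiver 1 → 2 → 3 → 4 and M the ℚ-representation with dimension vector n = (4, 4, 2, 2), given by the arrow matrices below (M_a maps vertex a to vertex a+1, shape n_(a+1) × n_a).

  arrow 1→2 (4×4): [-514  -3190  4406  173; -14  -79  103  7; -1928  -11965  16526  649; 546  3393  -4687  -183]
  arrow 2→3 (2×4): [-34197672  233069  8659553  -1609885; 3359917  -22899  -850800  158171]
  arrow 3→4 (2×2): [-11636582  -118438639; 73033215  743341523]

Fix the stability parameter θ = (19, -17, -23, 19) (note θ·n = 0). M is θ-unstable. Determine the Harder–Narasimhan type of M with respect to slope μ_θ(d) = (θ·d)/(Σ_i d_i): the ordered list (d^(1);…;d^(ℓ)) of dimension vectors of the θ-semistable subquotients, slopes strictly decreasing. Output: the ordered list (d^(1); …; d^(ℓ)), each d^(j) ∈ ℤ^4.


Via rank(M_{q-1}∘⋯∘M_p): M ≅ I[1,1], I[1,2], I[1,4]^2, I[2,2].
μ_θ-semistable layers: μ^(1)=19; μ^(2)=1; μ^(3)=-7; μ^(4)=-17

((1, 0, 0, 2); (1, 1, 0, 0); (2, 2, 2, 0); (0, 1, 0, 0))


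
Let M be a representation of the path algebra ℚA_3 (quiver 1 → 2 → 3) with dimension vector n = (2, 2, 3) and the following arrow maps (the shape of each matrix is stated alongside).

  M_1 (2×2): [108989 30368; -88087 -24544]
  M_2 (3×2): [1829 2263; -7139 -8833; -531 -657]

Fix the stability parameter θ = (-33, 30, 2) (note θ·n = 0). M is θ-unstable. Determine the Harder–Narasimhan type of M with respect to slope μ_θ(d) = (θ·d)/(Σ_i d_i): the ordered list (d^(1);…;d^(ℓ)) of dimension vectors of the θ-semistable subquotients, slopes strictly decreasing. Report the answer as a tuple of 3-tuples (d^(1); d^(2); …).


Interval decomposition of M: I[1,1], I[1,2], I[2,3], I[3,3]^2.
HN type (ℓ=4): μ^(1)=30; μ^(2)=16; μ^(3)=2; μ^(4)=-33

((0, 1, 0); (0, 1, 1); (0, 0, 2); (2, 0, 0))


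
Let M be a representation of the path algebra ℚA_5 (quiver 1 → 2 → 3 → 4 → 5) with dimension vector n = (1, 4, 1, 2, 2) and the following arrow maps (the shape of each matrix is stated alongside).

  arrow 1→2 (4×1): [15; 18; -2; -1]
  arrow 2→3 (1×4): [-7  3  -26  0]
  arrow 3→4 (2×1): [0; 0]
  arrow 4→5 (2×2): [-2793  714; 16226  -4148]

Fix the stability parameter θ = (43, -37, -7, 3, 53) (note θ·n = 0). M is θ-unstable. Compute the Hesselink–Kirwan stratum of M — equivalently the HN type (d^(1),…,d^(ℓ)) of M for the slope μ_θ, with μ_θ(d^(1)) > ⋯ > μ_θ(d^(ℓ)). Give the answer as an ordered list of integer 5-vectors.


Barcode: M ≅ I[1,3], I[2,2]^3, I[4,4], I[4,5], I[5,5]. HN layers by μ_θ (4 steps, strictly decreasing):
  μ^(1)=53; μ^(2)=3; μ^(3)=-1/3; μ^(4)=-37

((0, 0, 0, 0, 2); (0, 0, 0, 2, 0); (1, 1, 1, 0, 0); (0, 3, 0, 0, 0))


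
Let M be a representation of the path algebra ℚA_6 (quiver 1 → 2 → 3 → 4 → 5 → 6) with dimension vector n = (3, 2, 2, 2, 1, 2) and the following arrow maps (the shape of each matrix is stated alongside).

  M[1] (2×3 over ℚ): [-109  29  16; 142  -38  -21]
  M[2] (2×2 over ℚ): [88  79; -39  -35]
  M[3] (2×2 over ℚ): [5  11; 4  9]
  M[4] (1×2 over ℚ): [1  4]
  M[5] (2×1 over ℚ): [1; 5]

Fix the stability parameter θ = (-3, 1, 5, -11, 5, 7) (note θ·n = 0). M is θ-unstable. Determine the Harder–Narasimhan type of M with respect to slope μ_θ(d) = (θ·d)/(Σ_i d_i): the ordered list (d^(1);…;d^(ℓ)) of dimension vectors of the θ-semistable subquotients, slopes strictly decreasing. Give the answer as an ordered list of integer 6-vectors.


Barcode: M ≅ I[1,1], I[1,4], I[1,6], I[6,6]. HN layers by μ_θ (4 steps, strictly decreasing):
  μ^(1)=7; μ^(2)=5; μ^(3)=-5/3; μ^(4)=-3

((0, 0, 0, 0, 0, 2); (0, 0, 0, 0, 1, 0); (0, 2, 2, 2, 0, 0); (3, 0, 0, 0, 0, 0))


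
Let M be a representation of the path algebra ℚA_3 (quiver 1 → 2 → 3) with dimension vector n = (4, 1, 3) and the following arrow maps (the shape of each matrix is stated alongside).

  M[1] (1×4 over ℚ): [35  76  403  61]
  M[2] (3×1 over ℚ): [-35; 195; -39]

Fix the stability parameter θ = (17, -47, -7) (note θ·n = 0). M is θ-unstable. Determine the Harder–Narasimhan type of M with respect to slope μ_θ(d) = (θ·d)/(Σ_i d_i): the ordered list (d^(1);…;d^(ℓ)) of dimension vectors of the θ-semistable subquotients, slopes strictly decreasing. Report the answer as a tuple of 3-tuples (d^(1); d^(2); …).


Barcode: M ≅ I[1,1]^3, I[1,3], I[3,3]^2. HN layers by μ_θ (3 steps, strictly decreasing):
  μ^(1)=17; μ^(2)=-7; μ^(3)=-15

((3, 0, 0); (0, 0, 3); (1, 1, 0))


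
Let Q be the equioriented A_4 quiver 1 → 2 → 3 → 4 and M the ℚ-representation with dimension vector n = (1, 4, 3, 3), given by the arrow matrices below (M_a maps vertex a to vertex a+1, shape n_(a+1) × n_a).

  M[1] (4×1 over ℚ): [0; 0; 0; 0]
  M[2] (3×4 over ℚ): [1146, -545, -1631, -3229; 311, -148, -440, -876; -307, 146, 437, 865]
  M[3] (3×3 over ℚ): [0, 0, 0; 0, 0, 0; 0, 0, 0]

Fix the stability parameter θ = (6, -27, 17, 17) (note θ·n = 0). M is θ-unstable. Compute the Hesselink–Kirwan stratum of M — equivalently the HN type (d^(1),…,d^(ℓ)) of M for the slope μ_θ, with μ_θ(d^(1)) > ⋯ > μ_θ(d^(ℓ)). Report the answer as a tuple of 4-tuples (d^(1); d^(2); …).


Barcode: M ≅ I[1,1], I[2,2], I[2,3]^3, I[4,4]^3. HN layers by μ_θ (3 steps, strictly decreasing):
  μ^(1)=17; μ^(2)=6; μ^(3)=-27

((0, 0, 3, 3); (1, 0, 0, 0); (0, 4, 0, 0))


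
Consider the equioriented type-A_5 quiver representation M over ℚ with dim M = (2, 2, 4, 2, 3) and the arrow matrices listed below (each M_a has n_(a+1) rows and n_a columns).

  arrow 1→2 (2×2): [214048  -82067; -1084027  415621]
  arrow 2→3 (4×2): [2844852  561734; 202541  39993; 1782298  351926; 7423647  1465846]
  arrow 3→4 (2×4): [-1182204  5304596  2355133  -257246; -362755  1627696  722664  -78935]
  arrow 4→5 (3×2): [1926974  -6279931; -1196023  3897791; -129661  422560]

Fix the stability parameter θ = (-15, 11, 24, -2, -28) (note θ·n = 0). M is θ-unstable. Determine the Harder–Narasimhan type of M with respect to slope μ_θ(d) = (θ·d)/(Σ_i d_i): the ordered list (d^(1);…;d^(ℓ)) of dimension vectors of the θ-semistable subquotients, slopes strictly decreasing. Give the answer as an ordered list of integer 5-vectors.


Barcode: M ≅ I[1,5]^2, I[3,3]^2, I[5,5]. HN layers by μ_θ (4 steps, strictly decreasing):
  μ^(1)=24; μ^(2)=5/4; μ^(3)=-15; μ^(4)=-28

((0, 0, 2, 0, 0); (0, 2, 2, 2, 2); (2, 0, 0, 0, 0); (0, 0, 0, 0, 1))


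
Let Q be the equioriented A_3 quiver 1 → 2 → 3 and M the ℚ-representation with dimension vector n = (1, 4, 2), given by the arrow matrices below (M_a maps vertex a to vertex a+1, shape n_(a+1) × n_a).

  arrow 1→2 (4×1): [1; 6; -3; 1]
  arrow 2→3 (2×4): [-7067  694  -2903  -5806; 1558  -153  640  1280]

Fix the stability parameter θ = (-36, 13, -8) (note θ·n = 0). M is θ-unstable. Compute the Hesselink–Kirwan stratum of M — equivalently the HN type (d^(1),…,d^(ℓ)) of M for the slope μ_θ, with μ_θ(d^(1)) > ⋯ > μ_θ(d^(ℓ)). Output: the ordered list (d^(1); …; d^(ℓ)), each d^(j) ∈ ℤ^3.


Via rank(M_{q-1}∘⋯∘M_p): M ≅ I[1,2], I[2,2], I[2,3]^2.
μ_θ-semistable layers: μ^(1)=13; μ^(2)=5/2; μ^(3)=-36

((0, 2, 0); (0, 2, 2); (1, 0, 0))


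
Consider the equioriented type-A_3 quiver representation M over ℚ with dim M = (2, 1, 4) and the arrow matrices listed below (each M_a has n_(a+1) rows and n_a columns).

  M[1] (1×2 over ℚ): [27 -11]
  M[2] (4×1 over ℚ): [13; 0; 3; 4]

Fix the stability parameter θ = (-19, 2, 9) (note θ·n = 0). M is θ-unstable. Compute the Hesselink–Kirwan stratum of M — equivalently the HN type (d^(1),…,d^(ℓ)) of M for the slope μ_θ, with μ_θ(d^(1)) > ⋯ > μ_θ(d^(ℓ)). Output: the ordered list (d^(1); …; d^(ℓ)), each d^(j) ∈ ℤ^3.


Interval decomposition of M: I[1,1], I[1,3], I[3,3]^3.
HN type (ℓ=3): μ^(1)=9; μ^(2)=2; μ^(3)=-19

((0, 0, 4); (0, 1, 0); (2, 0, 0))


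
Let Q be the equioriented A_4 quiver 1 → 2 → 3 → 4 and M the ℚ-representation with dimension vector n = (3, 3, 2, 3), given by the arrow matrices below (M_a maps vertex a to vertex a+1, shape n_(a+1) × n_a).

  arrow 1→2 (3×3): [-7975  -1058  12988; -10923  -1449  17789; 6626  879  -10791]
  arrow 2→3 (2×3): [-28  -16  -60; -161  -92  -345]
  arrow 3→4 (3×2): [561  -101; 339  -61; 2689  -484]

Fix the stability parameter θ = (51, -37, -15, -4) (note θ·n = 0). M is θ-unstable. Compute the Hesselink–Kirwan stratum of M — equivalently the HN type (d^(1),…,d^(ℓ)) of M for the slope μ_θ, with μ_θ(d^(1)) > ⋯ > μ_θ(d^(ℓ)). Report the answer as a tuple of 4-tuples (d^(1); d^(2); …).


Interval decomposition of M: I[1,2]^2, I[1,4], I[3,4], I[4,4].
HN type (ℓ=4): μ^(1)=7; μ^(2)=-5/4; μ^(3)=-4; μ^(4)=-15

((2, 2, 0, 0); (1, 1, 1, 1); (0, 0, 0, 2); (0, 0, 1, 0))


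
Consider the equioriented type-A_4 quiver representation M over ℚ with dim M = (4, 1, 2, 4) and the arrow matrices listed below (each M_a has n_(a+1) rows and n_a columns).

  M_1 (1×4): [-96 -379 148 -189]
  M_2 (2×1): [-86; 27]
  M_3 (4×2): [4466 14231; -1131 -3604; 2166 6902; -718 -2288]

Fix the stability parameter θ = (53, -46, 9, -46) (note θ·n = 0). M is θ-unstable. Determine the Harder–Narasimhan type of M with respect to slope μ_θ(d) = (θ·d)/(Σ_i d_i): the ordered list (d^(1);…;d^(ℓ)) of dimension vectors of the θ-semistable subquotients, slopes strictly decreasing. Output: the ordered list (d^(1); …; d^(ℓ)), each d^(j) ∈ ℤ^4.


Via rank(M_{q-1}∘⋯∘M_p): M ≅ I[1,1]^3, I[1,4], I[3,4], I[4,4]^2.
μ_θ-semistable layers: μ^(1)=53; μ^(2)=-15/2; μ^(3)=-37/2; μ^(4)=-46

((3, 0, 0, 0); (1, 1, 1, 1); (0, 0, 1, 1); (0, 0, 0, 2))


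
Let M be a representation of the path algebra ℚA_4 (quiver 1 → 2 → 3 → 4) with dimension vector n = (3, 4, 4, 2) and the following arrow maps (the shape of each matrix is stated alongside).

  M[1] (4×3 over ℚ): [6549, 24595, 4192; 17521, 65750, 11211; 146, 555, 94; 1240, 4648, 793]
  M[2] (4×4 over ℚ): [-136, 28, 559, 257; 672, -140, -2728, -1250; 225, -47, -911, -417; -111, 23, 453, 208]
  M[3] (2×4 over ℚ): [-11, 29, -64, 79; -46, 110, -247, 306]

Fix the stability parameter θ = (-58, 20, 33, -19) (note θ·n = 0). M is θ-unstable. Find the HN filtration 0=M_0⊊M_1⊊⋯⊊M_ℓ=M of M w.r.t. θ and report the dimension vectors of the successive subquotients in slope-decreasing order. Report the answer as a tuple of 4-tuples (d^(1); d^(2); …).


Barcode: M ≅ I[1,2], I[1,4]^2, I[2,3], I[3,3]. HN layers by μ_θ (4 steps, strictly decreasing):
  μ^(1)=33; μ^(2)=20; μ^(3)=34/3; μ^(4)=-58

((0, 0, 2, 0); (0, 2, 0, 0); (0, 2, 2, 2); (3, 0, 0, 0))


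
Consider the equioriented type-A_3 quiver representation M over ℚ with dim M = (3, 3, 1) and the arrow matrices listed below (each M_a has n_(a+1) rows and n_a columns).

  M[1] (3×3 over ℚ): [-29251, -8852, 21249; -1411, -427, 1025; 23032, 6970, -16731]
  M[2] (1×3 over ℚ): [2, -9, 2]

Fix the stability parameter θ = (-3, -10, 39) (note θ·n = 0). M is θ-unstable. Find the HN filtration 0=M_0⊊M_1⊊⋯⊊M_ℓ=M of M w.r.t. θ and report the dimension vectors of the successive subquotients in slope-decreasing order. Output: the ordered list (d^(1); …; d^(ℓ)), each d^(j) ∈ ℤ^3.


Interval decomposition of M: I[1,2]^2, I[1,3].
HN type (ℓ=2): μ^(1)=39; μ^(2)=-13/2

((0, 0, 1); (3, 3, 0))


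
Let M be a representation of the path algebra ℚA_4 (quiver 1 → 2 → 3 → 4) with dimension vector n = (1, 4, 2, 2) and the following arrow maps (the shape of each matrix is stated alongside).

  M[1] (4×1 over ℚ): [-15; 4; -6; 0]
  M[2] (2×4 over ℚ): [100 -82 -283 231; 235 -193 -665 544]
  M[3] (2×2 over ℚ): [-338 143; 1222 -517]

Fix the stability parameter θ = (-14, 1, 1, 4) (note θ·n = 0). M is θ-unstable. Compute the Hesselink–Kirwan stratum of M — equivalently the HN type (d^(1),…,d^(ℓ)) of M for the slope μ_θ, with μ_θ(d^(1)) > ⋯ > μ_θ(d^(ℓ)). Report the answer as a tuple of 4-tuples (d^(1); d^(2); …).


Via rank(M_{q-1}∘⋯∘M_p): M ≅ I[1,4], I[2,2]^2, I[2,3], I[4,4].
μ_θ-semistable layers: μ^(1)=4; μ^(2)=1; μ^(3)=-14

((0, 0, 0, 2); (0, 4, 2, 0); (1, 0, 0, 0))


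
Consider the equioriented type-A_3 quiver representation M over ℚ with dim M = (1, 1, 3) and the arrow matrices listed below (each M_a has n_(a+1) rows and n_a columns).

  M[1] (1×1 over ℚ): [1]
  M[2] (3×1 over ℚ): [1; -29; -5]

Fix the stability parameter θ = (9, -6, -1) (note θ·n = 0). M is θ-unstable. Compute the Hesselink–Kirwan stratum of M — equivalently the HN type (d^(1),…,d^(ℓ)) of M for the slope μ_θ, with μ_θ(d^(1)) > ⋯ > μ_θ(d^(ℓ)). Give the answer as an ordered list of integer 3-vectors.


Interval decomposition of M: I[1,3], I[3,3]^2.
HN type (ℓ=2): μ^(1)=2/3; μ^(2)=-1

((1, 1, 1); (0, 0, 2))


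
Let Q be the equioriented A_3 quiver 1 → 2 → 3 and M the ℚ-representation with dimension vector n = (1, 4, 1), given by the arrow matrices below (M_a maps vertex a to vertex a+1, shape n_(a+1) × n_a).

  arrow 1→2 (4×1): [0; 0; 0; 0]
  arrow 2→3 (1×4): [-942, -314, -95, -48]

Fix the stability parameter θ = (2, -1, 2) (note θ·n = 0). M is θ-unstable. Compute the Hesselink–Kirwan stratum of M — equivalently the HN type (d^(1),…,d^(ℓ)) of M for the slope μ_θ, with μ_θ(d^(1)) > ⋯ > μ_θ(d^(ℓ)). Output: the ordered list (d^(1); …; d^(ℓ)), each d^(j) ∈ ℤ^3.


Interval decomposition of M: I[1,1], I[2,2]^3, I[2,3].
HN type (ℓ=2): μ^(1)=2; μ^(2)=-1

((1, 0, 1); (0, 4, 0))


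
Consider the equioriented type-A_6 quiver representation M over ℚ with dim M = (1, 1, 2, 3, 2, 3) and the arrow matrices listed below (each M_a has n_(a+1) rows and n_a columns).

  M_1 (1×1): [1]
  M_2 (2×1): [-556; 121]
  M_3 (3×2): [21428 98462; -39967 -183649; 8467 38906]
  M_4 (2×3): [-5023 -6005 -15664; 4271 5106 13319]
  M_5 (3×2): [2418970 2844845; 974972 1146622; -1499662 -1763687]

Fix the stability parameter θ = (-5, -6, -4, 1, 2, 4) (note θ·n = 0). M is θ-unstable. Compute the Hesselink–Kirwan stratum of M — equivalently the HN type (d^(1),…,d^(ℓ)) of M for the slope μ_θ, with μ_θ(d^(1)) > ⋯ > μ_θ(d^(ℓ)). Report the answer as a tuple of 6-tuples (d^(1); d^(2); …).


Interval decomposition of M: I[1,5], I[3,6], I[4,4], I[6,6]^2.
HN type (ℓ=5): μ^(1)=4; μ^(2)=2; μ^(3)=1; μ^(4)=-4; μ^(5)=-11/2

((0, 0, 0, 0, 0, 3); (0, 0, 0, 0, 2, 0); (0, 0, 0, 3, 0, 0); (0, 0, 2, 0, 0, 0); (1, 1, 0, 0, 0, 0))


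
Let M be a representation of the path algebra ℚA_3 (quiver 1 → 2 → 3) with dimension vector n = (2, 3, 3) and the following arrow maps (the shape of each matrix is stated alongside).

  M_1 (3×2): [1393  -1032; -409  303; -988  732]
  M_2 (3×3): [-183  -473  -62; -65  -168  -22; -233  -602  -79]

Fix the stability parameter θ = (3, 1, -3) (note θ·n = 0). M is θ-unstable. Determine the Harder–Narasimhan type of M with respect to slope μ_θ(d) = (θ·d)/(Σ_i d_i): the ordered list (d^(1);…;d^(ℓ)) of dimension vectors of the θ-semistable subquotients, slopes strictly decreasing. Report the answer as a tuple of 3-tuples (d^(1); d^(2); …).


Interval decomposition of M: I[1,3]^2, I[2,3].
HN type (ℓ=2): μ^(1)=1/3; μ^(2)=-1

((2, 2, 2); (0, 1, 1))


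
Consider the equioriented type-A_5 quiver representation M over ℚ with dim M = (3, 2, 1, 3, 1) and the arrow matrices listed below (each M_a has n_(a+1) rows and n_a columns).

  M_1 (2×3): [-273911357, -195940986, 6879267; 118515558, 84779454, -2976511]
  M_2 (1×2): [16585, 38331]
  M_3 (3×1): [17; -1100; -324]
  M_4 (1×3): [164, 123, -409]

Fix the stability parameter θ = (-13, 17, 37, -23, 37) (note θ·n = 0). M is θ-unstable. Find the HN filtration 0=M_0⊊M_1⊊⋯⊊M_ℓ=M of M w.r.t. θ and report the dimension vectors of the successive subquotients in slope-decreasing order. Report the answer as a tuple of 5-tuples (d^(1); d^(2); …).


Barcode: M ≅ I[1,1], I[1,2], I[1,5], I[4,4]^2. HN layers by μ_θ (5 steps, strictly decreasing):
  μ^(1)=37; μ^(2)=17; μ^(3)=31/3; μ^(4)=-13; μ^(5)=-23

((0, 0, 0, 0, 1); (0, 1, 0, 0, 0); (0, 1, 1, 1, 0); (3, 0, 0, 0, 0); (0, 0, 0, 2, 0))


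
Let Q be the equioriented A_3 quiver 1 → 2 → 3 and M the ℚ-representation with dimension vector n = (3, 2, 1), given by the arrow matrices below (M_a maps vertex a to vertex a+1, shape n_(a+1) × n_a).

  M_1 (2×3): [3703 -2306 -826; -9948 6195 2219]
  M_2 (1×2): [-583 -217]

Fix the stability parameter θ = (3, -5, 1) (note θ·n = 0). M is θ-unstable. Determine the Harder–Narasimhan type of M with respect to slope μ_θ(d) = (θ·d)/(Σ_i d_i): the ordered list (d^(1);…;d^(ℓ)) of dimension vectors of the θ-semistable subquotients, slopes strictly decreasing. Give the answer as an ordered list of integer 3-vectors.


Barcode: M ≅ I[1,1], I[1,2], I[1,3]. HN layers by μ_θ (3 steps, strictly decreasing):
  μ^(1)=3; μ^(2)=1; μ^(3)=-1

((1, 0, 0); (0, 0, 1); (2, 2, 0))


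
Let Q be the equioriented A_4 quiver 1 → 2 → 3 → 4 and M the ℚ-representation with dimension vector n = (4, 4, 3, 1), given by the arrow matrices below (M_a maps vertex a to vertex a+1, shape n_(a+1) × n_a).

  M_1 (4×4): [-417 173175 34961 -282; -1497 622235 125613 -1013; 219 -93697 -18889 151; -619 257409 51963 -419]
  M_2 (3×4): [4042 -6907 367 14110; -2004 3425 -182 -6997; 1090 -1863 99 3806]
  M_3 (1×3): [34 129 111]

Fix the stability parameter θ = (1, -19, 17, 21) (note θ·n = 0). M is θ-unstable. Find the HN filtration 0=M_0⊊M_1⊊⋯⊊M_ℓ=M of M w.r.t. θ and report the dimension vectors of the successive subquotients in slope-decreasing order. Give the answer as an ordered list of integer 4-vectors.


Barcode: M ≅ I[1,1], I[1,2]^2, I[1,4], I[2,3], I[3,3]. HN layers by μ_θ (5 steps, strictly decreasing):
  μ^(1)=21; μ^(2)=17; μ^(3)=1; μ^(4)=-9; μ^(5)=-19

((0, 0, 0, 1); (0, 0, 3, 0); (1, 0, 0, 0); (3, 3, 0, 0); (0, 1, 0, 0))


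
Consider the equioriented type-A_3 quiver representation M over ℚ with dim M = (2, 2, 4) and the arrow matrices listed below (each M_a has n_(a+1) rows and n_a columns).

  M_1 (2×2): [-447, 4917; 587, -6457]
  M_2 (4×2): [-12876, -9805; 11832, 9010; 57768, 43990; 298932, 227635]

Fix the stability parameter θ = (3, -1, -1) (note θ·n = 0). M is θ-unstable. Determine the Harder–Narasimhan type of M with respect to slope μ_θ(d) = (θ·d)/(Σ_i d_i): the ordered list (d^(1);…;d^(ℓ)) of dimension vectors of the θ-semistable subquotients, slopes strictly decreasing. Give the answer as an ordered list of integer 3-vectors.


Interval decomposition of M: I[1,1], I[1,3], I[2,2], I[3,3]^3.
HN type (ℓ=3): μ^(1)=3; μ^(2)=1/3; μ^(3)=-1

((1, 0, 0); (1, 1, 1); (0, 1, 3))


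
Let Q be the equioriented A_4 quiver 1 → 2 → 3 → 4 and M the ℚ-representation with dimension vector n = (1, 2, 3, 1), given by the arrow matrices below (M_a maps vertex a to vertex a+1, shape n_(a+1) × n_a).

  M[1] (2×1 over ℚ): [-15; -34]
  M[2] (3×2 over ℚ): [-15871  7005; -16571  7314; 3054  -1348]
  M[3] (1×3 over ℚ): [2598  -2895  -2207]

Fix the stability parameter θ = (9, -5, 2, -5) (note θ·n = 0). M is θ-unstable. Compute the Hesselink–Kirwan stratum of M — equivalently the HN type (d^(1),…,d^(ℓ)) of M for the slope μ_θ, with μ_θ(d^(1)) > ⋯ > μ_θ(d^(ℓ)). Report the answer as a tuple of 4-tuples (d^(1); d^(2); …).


Interval decomposition of M: I[1,4], I[2,3], I[3,3].
HN type (ℓ=3): μ^(1)=2; μ^(2)=1/4; μ^(3)=-5

((0, 0, 2, 0); (1, 1, 1, 1); (0, 1, 0, 0))


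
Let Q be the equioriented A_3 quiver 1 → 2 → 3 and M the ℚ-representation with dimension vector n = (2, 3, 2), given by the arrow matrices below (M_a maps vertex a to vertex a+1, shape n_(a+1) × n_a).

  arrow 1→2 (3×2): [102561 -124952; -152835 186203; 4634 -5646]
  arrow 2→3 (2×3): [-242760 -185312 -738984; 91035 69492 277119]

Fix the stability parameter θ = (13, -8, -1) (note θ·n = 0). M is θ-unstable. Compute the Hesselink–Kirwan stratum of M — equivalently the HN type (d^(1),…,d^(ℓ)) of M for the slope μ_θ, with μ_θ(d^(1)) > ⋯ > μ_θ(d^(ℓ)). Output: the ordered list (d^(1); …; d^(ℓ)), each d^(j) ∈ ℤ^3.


Interval decomposition of M: I[1,2], I[1,3], I[2,2], I[3,3].
HN type (ℓ=4): μ^(1)=5/2; μ^(2)=4/3; μ^(3)=-1; μ^(4)=-8

((1, 1, 0); (1, 1, 1); (0, 0, 1); (0, 1, 0))


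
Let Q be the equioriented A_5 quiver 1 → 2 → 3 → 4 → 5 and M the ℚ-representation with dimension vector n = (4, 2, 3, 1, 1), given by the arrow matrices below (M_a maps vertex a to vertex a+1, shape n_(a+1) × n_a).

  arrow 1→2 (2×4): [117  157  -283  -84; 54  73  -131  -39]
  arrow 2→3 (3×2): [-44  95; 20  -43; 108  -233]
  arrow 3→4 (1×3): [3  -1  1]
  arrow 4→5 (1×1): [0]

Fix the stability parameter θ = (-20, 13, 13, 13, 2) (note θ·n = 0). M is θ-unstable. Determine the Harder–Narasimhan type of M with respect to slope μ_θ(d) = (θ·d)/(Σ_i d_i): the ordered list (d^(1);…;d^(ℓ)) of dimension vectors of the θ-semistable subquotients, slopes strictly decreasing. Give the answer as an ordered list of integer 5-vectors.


Barcode: M ≅ I[1,1]^2, I[1,3], I[1,4], I[3,3], I[5,5]. HN layers by μ_θ (3 steps, strictly decreasing):
  μ^(1)=13; μ^(2)=2; μ^(3)=-20

((0, 2, 3, 1, 0); (0, 0, 0, 0, 1); (4, 0, 0, 0, 0))


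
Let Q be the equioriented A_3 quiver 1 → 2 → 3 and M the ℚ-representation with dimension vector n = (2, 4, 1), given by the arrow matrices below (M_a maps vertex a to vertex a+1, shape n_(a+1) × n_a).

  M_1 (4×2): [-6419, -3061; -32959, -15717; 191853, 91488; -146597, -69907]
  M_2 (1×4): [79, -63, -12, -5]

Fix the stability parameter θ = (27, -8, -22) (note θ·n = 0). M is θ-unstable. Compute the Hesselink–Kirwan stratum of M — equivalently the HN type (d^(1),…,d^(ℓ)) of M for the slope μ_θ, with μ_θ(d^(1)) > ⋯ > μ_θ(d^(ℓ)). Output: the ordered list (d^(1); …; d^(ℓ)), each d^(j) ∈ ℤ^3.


Via rank(M_{q-1}∘⋯∘M_p): M ≅ I[1,2], I[1,3], I[2,2]^2.
μ_θ-semistable layers: μ^(1)=19/2; μ^(2)=-1; μ^(3)=-8

((1, 1, 0); (1, 1, 1); (0, 2, 0))


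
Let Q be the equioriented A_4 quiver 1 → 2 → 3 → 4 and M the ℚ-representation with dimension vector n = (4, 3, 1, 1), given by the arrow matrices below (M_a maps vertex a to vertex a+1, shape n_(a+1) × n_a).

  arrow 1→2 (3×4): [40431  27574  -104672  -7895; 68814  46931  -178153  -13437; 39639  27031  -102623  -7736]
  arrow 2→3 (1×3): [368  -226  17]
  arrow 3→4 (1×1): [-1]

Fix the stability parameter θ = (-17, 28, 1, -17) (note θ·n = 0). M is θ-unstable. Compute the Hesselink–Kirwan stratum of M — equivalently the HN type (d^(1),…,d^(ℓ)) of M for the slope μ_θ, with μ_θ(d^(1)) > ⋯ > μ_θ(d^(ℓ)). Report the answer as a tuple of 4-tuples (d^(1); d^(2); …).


Barcode: M ≅ I[1,1]^2, I[1,2], I[1,4], I[2,2]. HN layers by μ_θ (3 steps, strictly decreasing):
  μ^(1)=28; μ^(2)=4; μ^(3)=-17

((0, 2, 0, 0); (0, 1, 1, 1); (4, 0, 0, 0))


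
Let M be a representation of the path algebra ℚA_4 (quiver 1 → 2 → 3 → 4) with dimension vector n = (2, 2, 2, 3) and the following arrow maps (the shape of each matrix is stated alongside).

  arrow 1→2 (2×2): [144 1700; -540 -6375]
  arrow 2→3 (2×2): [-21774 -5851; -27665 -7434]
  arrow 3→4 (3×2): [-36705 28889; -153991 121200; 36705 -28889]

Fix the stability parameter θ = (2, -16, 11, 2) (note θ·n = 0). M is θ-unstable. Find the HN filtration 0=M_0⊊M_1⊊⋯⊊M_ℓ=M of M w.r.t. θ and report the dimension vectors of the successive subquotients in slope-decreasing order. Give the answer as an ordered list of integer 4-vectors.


Via rank(M_{q-1}∘⋯∘M_p): M ≅ I[1,1], I[1,4], I[2,4], I[4,4].
μ_θ-semistable layers: μ^(1)=13/2; μ^(2)=2; μ^(3)=-7; μ^(4)=-16

((0, 0, 2, 2); (1, 0, 0, 1); (1, 1, 0, 0); (0, 1, 0, 0))


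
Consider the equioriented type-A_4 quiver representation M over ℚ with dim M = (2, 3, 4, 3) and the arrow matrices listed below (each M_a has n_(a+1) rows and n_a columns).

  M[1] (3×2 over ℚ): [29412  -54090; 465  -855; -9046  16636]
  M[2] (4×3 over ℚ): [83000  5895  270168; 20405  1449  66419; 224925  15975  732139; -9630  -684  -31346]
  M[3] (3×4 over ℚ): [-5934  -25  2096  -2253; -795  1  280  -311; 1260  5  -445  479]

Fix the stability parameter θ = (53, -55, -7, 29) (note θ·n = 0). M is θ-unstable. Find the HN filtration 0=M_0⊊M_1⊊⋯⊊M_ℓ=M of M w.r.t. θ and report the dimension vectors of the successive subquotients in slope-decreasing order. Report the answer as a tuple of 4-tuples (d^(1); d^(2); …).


Interval decomposition of M: I[1,2], I[1,4], I[2,4], I[3,3], I[3,4].
HN type (ℓ=5): μ^(1)=29; μ^(2)=-1; μ^(3)=-3; μ^(4)=-7; μ^(5)=-55

((0, 0, 0, 3); (1, 1, 0, 0); (1, 1, 1, 0); (0, 0, 3, 0); (0, 1, 0, 0))


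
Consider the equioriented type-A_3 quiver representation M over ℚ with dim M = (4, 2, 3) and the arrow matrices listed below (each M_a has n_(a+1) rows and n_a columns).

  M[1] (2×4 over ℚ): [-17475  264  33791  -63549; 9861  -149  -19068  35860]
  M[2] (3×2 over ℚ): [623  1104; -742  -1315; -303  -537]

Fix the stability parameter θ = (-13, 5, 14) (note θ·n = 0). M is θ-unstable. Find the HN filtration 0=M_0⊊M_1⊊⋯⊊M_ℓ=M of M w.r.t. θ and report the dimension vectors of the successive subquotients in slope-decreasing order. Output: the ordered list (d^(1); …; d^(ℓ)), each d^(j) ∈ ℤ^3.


Interval decomposition of M: I[1,1]^2, I[1,3]^2, I[3,3].
HN type (ℓ=3): μ^(1)=14; μ^(2)=5; μ^(3)=-13

((0, 0, 3); (0, 2, 0); (4, 0, 0))


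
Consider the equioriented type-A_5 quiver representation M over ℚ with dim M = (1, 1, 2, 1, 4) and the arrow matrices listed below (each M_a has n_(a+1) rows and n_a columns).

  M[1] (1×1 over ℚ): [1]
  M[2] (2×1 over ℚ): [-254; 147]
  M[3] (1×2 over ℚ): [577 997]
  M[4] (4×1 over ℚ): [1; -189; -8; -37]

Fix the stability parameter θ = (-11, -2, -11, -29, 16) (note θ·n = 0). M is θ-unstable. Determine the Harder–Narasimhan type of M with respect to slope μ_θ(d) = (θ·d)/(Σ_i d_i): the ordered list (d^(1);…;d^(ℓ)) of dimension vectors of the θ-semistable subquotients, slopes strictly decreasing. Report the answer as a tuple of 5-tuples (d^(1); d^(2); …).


Via rank(M_{q-1}∘⋯∘M_p): M ≅ I[1,5], I[3,3], I[5,5]^3.
μ_θ-semistable layers: μ^(1)=16; μ^(2)=-11; μ^(3)=-53/4

((0, 0, 0, 0, 4); (0, 0, 1, 0, 0); (1, 1, 1, 1, 0))


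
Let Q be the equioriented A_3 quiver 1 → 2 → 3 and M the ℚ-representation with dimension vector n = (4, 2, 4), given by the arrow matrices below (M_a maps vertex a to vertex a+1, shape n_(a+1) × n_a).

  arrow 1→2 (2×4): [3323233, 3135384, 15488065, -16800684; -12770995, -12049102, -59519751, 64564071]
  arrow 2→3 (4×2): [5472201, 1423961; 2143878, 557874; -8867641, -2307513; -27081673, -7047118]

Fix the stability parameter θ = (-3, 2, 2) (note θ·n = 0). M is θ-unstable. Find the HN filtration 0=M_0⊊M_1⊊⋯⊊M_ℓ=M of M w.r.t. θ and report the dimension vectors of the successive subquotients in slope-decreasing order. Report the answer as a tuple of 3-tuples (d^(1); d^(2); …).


Via rank(M_{q-1}∘⋯∘M_p): M ≅ I[1,1]^2, I[1,3]^2, I[3,3]^2.
μ_θ-semistable layers: μ^(1)=2; μ^(2)=-3

((0, 2, 4); (4, 0, 0))


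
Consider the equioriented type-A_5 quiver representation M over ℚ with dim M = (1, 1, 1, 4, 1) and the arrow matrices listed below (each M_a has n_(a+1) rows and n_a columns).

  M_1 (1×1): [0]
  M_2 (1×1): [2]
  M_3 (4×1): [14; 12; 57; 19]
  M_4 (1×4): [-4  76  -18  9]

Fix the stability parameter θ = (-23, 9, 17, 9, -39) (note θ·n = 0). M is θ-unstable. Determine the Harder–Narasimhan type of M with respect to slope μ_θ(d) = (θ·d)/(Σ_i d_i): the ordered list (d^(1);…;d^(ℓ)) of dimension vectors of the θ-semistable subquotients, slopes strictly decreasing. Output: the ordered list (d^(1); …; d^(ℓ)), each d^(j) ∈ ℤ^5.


Interval decomposition of M: I[1,1], I[2,5], I[4,4]^3.
HN type (ℓ=3): μ^(1)=9; μ^(2)=-1; μ^(3)=-23

((0, 0, 0, 3, 0); (0, 1, 1, 1, 1); (1, 0, 0, 0, 0))


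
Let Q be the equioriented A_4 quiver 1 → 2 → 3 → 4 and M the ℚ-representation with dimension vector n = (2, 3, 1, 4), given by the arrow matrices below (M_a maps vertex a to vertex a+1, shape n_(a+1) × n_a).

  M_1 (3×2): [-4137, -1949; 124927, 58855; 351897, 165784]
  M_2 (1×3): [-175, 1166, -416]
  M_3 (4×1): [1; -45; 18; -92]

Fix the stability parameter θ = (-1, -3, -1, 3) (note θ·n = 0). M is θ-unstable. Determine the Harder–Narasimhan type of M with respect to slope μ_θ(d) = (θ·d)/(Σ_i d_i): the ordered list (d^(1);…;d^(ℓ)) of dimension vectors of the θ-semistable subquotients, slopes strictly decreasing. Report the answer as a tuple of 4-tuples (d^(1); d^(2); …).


Interval decomposition of M: I[1,2], I[1,4], I[2,2], I[4,4]^3.
HN type (ℓ=4): μ^(1)=3; μ^(2)=-1; μ^(3)=-2; μ^(4)=-3

((0, 0, 0, 4); (0, 0, 1, 0); (2, 2, 0, 0); (0, 1, 0, 0))


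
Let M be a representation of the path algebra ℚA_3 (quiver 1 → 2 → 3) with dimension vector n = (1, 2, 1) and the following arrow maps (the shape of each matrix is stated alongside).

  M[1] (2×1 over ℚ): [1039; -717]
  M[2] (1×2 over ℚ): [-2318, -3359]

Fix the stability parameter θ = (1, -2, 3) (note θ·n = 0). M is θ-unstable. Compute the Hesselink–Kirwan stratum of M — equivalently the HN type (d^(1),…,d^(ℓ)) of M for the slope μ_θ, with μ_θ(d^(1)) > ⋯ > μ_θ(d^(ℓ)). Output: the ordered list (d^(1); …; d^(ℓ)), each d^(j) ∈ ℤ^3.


Interval decomposition of M: I[1,3], I[2,2].
HN type (ℓ=3): μ^(1)=3; μ^(2)=-1/2; μ^(3)=-2

((0, 0, 1); (1, 1, 0); (0, 1, 0))


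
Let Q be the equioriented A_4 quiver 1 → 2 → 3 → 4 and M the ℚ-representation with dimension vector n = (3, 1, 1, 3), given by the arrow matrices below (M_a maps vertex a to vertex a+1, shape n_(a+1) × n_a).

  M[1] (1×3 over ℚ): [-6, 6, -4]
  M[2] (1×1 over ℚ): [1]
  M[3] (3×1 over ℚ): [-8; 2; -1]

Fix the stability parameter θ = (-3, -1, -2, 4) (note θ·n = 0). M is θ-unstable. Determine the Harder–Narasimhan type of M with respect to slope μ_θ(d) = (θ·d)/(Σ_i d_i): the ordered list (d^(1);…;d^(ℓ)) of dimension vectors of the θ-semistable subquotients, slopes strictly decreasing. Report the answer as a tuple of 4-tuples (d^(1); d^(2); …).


Barcode: M ≅ I[1,1]^2, I[1,4], I[4,4]^2. HN layers by μ_θ (3 steps, strictly decreasing):
  μ^(1)=4; μ^(2)=-3/2; μ^(3)=-3

((0, 0, 0, 3); (0, 1, 1, 0); (3, 0, 0, 0))


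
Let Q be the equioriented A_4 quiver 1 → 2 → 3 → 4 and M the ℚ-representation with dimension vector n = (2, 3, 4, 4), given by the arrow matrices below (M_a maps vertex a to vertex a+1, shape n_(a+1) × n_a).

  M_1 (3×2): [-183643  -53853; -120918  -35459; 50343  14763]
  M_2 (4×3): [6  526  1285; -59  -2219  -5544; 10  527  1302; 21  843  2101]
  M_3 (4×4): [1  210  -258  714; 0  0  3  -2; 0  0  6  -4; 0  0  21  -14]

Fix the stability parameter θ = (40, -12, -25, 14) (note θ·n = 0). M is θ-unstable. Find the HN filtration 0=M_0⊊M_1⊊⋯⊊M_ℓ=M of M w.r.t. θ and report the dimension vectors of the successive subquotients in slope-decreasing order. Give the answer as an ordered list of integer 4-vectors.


Barcode: M ≅ I[1,4]^2, I[2,3], I[3,3], I[4,4]^2. HN layers by μ_θ (4 steps, strictly decreasing):
  μ^(1)=14; μ^(2)=1; μ^(3)=-37/2; μ^(4)=-25

((0, 0, 0, 4); (2, 2, 2, 0); (0, 1, 1, 0); (0, 0, 1, 0))


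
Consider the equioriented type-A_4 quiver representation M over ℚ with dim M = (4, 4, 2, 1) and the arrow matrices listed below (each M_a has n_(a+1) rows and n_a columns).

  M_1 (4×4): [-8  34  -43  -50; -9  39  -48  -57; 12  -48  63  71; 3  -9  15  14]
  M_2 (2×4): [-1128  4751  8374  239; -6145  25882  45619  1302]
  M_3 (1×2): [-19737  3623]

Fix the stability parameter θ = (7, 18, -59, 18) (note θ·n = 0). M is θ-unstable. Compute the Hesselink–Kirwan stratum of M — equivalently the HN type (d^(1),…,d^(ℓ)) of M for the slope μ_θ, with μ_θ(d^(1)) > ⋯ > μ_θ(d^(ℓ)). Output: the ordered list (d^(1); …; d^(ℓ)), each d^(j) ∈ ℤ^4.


Interval decomposition of M: I[1,1], I[1,2], I[1,3], I[1,4], I[2,2].
HN type (ℓ=3): μ^(1)=18; μ^(2)=7; μ^(3)=-34/3

((0, 2, 0, 1); (2, 0, 0, 0); (2, 2, 2, 0))


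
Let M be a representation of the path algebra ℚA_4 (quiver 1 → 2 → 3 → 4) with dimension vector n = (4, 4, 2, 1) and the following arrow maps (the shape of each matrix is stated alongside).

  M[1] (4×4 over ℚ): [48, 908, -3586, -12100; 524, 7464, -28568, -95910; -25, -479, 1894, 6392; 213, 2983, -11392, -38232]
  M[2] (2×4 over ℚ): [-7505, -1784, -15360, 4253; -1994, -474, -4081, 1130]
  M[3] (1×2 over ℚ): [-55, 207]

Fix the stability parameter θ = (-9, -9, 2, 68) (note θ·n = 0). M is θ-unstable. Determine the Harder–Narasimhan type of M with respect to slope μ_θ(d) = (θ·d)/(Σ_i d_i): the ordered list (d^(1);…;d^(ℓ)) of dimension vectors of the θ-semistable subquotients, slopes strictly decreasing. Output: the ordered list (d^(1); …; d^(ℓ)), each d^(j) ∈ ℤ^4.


Interval decomposition of M: I[1,1], I[1,2], I[1,3], I[1,4], I[2,2].
HN type (ℓ=3): μ^(1)=68; μ^(2)=2; μ^(3)=-9

((0, 0, 0, 1); (0, 0, 2, 0); (4, 4, 0, 0))


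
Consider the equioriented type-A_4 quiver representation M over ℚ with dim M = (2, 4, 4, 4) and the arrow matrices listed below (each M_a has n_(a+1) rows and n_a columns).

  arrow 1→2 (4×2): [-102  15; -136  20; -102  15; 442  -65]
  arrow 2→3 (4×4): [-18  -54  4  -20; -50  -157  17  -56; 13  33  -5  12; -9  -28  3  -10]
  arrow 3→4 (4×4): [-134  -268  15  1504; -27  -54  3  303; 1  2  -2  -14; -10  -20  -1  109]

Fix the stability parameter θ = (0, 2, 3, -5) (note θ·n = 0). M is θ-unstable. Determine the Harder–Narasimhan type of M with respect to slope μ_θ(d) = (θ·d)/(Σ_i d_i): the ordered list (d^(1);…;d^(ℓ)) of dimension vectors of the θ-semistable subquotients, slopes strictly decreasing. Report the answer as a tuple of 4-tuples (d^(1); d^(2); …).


Barcode: M ≅ I[1,1], I[1,4], I[2,3], I[2,4]^2, I[4,4]. HN layers by μ_θ (4 steps, strictly decreasing):
  μ^(1)=3; μ^(2)=2; μ^(3)=0; μ^(4)=-5

((0, 0, 1, 0); (0, 1, 0, 0); (2, 3, 3, 3); (0, 0, 0, 1))


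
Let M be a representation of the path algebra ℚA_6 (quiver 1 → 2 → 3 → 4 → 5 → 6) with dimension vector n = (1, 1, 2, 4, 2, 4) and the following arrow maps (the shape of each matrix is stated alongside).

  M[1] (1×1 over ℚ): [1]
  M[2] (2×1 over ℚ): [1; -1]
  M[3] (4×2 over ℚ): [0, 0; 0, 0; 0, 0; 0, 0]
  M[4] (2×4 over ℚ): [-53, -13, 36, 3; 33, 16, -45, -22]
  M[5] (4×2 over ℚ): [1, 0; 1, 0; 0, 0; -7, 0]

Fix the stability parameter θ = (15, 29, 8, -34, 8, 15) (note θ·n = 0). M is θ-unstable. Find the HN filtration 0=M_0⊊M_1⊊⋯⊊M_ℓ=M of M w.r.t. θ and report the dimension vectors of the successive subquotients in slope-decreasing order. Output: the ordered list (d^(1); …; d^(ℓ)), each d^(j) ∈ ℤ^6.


Interval decomposition of M: I[1,3], I[3,3], I[4,4]^2, I[4,5], I[4,6], I[6,6]^3.
HN type (ℓ=4): μ^(1)=37/2; μ^(2)=15; μ^(3)=8; μ^(4)=-34

((0, 1, 1, 0, 0, 0); (1, 0, 0, 0, 0, 4); (0, 0, 1, 0, 2, 0); (0, 0, 0, 4, 0, 0))


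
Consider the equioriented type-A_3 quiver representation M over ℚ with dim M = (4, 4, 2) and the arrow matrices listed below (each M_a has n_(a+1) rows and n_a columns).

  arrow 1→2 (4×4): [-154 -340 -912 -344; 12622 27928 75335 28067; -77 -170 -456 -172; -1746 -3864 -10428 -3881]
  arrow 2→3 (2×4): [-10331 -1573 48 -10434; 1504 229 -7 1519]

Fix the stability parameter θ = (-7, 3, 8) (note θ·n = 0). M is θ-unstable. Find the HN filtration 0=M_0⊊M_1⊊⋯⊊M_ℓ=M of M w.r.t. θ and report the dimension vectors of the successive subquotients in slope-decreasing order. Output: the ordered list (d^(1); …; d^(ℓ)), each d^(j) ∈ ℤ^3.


Interval decomposition of M: I[1,1], I[1,2], I[1,3]^2, I[2,2].
HN type (ℓ=3): μ^(1)=8; μ^(2)=3; μ^(3)=-7

((0, 0, 2); (0, 4, 0); (4, 0, 0))


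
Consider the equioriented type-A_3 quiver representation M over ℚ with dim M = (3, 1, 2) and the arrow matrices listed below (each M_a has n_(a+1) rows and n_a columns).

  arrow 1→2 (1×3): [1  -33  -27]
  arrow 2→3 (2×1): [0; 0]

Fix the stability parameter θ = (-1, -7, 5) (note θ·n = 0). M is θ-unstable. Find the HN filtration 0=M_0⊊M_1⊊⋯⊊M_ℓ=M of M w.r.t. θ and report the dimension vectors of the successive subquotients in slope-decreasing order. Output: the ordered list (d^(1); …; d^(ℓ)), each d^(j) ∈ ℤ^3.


Via rank(M_{q-1}∘⋯∘M_p): M ≅ I[1,1]^2, I[1,2], I[3,3]^2.
μ_θ-semistable layers: μ^(1)=5; μ^(2)=-1; μ^(3)=-4

((0, 0, 2); (2, 0, 0); (1, 1, 0))


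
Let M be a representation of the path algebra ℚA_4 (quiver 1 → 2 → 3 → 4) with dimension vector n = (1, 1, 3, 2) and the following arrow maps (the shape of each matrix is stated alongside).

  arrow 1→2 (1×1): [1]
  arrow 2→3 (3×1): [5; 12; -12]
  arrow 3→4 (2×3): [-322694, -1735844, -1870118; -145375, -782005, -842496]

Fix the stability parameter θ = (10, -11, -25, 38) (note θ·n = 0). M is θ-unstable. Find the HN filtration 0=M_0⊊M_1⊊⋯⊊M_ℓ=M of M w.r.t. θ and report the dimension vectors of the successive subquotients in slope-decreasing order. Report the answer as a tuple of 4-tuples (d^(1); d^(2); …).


Barcode: M ≅ I[1,4], I[3,3], I[3,4]. HN layers by μ_θ (3 steps, strictly decreasing):
  μ^(1)=38; μ^(2)=-26/3; μ^(3)=-25

((0, 0, 0, 2); (1, 1, 1, 0); (0, 0, 2, 0))


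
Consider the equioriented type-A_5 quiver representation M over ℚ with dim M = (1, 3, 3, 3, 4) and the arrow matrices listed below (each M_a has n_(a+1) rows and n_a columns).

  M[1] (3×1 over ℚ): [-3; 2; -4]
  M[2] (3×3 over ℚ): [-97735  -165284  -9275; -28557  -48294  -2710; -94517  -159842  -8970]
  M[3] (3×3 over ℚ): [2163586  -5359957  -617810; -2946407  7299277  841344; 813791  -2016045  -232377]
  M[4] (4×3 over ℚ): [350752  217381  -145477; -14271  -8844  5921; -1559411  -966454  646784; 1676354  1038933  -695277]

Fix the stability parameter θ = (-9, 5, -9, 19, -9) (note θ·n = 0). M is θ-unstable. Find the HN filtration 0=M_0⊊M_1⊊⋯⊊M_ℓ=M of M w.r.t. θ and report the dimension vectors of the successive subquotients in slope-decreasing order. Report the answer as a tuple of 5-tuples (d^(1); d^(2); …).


Barcode: M ≅ I[1,5], I[2,5]^2, I[5,5]. HN layers by μ_θ (3 steps, strictly decreasing):
  μ^(1)=5; μ^(2)=-2; μ^(3)=-9

((0, 0, 0, 3, 3); (0, 3, 3, 0, 0); (1, 0, 0, 0, 1))


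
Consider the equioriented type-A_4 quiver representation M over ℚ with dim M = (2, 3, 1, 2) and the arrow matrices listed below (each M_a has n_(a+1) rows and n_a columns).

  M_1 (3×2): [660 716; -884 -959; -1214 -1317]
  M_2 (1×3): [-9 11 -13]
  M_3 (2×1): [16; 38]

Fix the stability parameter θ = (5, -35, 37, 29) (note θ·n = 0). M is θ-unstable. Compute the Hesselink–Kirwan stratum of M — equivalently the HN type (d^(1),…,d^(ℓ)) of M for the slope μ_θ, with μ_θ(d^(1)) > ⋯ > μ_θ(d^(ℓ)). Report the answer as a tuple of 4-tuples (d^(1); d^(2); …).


Barcode: M ≅ I[1,2], I[1,4], I[2,2], I[4,4]. HN layers by μ_θ (4 steps, strictly decreasing):
  μ^(1)=33; μ^(2)=29; μ^(3)=-15; μ^(4)=-35

((0, 0, 1, 1); (0, 0, 0, 1); (2, 2, 0, 0); (0, 1, 0, 0))


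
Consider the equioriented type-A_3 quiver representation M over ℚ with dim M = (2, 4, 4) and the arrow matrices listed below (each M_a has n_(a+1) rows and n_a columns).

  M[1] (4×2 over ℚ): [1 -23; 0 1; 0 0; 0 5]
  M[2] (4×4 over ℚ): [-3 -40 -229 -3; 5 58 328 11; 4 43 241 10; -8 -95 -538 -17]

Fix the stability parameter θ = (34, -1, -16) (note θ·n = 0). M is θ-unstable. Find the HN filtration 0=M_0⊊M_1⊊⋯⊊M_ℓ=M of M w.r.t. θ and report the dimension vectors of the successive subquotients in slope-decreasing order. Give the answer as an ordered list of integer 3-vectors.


Barcode: M ≅ I[1,3]^2, I[2,3]^2. HN layers by μ_θ (2 steps, strictly decreasing):
  μ^(1)=17/3; μ^(2)=-17/2

((2, 2, 2); (0, 2, 2))
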